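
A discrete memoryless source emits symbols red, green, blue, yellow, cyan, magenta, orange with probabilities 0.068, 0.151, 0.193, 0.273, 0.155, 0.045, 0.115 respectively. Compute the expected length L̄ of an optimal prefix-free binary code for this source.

Repeatedly combine the two least-probable nodes; the expected code length is the sum of the merged weights.
merge 9/200 + 17/250 → 113/1000
merge 113/1000 + 23/200 → 57/250
merge 151/1000 + 31/200 → 153/500
merge 193/1000 + 57/250 → 421/1000
merge 273/1000 + 153/500 → 579/1000
merge 421/1000 + 579/1000 → 1
L = 113/1000 + 57/250 + 153/500 + 421/1000 + 579/1000 + 1 = 2647/1000 = 2.647 bits/symbol.

2.647 bits/symbol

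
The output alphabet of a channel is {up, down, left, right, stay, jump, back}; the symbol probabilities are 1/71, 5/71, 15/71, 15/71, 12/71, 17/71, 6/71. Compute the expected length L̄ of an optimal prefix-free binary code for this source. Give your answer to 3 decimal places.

Repeatedly combine the two least-probable nodes; the expected code length is the sum of the merged weights.
merge 1/71 + 5/71 → 6/71
merge 6/71 + 6/71 → 12/71
merge 12/71 + 12/71 → 24/71
merge 15/71 + 15/71 → 30/71
merge 17/71 + 24/71 → 41/71
merge 30/71 + 41/71 → 1
L = 6/71 + 12/71 + 24/71 + 30/71 + 41/71 + 1 = 184/71 ≈ 2.592 bits/symbol.

2.592 bits/symbol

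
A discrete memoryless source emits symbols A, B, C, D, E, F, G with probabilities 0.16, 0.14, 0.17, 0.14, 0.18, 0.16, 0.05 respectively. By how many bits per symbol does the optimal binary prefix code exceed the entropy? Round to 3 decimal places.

0.084 bits

Entropy H = −Σ p log₂ p ≈ 2.7362 bits.
Huffman merges: 1/20+7/50→19/100; 7/50+4/25→3/10; 4/25+17/100→33/100; 9/50+19/100→37/100; 3/10+33/100→63/100; 37/100+63/100→1. L = 141/50 ≈ 2.8200.
L − H = 2.8200 − 2.7362 = 0.084 bits.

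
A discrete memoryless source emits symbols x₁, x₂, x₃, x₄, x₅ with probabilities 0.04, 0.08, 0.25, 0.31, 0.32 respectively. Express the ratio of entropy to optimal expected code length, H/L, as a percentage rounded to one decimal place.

95.6%

Entropy H = −Σ p log₂ p ≈ 2.0271 bits.
Huffman merges: 1/25+2/25→3/25; 3/25+1/4→37/100; 31/100+8/25→63/100; 37/100+63/100→1. L = 53/25 ≈ 2.1200.
Efficiency = H/L = 2.0271/2.1200 = 95.6%.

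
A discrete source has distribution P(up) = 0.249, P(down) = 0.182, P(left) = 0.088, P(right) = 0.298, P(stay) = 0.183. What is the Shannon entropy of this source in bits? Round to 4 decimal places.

2.2242 bits

H = −Σ pᵢ log₂ pᵢ.
−0.249·log₂(0.249) = 0.4994
−0.182·log₂(0.182) = 0.4474
−0.088·log₂(0.088) = 0.3086
−0.298·log₂(0.298) = 0.5205
−0.183·log₂(0.183) = 0.4484
Sum ≈ 2.2242 → 2.2242 bits.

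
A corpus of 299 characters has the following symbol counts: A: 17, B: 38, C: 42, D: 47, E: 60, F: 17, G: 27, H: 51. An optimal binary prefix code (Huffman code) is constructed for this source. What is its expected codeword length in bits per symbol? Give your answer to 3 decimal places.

Probabilities are the counts divided by 299.
Repeatedly combine the two least-probable nodes; the expected code length is the sum of the merged weights.
merge 17/299 + 17/299 → 34/299
merge 27/299 + 34/299 → 61/299
merge 38/299 + 42/299 → 80/299
merge 47/299 + 51/299 → 98/299
merge 60/299 + 61/299 → 121/299
merge 80/299 + 98/299 → 178/299
merge 121/299 + 178/299 → 1
L = 34/299 + 61/299 + 80/299 + 98/299 + 121/299 + 178/299 + 1 = 67/23 ≈ 2.913 bits/symbol.

2.913 bits/symbol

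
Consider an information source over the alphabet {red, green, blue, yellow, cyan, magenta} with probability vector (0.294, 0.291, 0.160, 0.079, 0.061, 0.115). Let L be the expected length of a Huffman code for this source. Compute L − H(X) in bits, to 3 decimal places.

Entropy H = −Σ p log₂ p ≈ 2.3548 bits.
Huffman merges: 61/1000+79/1000→7/50; 23/200+7/50→51/200; 4/25+51/200→83/200; 291/1000+147/500→117/200; 83/200+117/200→1. L = 479/200 ≈ 2.3950.
L − H = 2.3950 − 2.3548 = 0.040 bits.

0.040 bits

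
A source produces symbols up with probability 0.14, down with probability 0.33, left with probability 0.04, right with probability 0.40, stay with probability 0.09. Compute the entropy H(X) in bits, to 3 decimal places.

H = −Σ pᵢ log₂ pᵢ.
−0.14·log₂(0.14) = 0.3971
−0.33·log₂(0.33) = 0.5278
−0.04·log₂(0.04) = 0.1858
−0.40·log₂(0.40) = 0.5288
−0.09·log₂(0.09) = 0.3127
Sum ≈ 1.9521 → 1.952 bits.

1.952 bits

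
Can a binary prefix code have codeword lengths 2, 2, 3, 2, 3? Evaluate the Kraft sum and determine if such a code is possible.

1; yes

With common denominator 2^3 = 8: Σ 2^(−ℓᵢ) = 2/8 + 2/8 + 1/8 + 2/8 + 1/8 = 8/8 = 1.
Kraft's inequality requires Σ ≤ 1; here Σ = 1 ≤ 1, so such a prefix code exists.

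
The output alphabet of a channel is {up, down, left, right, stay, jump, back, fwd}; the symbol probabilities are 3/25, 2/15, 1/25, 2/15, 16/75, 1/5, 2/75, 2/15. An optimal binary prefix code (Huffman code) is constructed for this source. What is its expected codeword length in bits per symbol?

2.84 bits/symbol

Repeatedly combine the two least-probable nodes; the expected code length is the sum of the merged weights.
merge 2/75 + 1/25 → 1/15
merge 1/15 + 3/25 → 14/75
merge 2/15 + 2/15 → 4/15
merge 2/15 + 14/75 → 8/25
merge 1/5 + 16/75 → 31/75
merge 4/15 + 8/25 → 44/75
merge 31/75 + 44/75 → 1
L = 1/15 + 14/75 + 4/15 + 8/25 + 31/75 + 44/75 + 1 = 71/25 = 2.84 bits/symbol.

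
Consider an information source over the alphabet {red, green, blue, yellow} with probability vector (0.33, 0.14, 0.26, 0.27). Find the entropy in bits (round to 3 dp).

H = −Σ pᵢ log₂ pᵢ.
−0.33·log₂(0.33) = 0.5278
−0.14·log₂(0.14) = 0.3971
−0.26·log₂(0.26) = 0.5053
−0.27·log₂(0.27) = 0.5100
Sum ≈ 1.9402 → 1.940 bits.

1.940 bits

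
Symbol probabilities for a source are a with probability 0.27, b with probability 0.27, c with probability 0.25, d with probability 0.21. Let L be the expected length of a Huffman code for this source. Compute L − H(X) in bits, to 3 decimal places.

Entropy H = −Σ p log₂ p ≈ 1.9929 bits.
Huffman merges: 21/100+1/4→23/50; 27/100+27/100→27/50; 23/50+27/50→1. L = 2 ≈ 2.0000.
L − H = 2.0000 − 1.9929 = 0.007 bits.

0.007 bits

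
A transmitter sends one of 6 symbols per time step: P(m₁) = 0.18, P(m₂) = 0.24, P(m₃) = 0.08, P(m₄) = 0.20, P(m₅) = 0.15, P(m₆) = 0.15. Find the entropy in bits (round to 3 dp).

H = −Σ pᵢ log₂ pᵢ.
−0.18·log₂(0.18) = 0.4453
−0.24·log₂(0.24) = 0.4941
−0.08·log₂(0.08) = 0.2915
−0.20·log₂(0.20) = 0.4644
−0.15·log₂(0.15) = 0.4105
−0.15·log₂(0.15) = 0.4105
Sum ≈ 2.5164 → 2.516 bits.

2.516 bits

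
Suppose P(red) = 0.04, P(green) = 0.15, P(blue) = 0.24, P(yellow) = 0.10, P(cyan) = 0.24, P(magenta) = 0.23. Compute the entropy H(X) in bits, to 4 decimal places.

H = −Σ pᵢ log₂ pᵢ.
−0.04·log₂(0.04) = 0.1858
−0.15·log₂(0.15) = 0.4105
−0.24·log₂(0.24) = 0.4941
−0.10·log₂(0.10) = 0.3322
−0.24·log₂(0.24) = 0.4941
−0.23·log₂(0.23) = 0.4877
Sum ≈ 2.4044 → 2.4044 bits.

2.4044 bits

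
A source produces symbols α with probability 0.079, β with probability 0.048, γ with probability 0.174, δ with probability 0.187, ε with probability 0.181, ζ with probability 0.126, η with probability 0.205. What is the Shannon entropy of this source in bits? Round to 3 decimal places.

2.682 bits

H = −Σ pᵢ log₂ pᵢ.
−0.079·log₂(0.079) = 0.2893
−0.048·log₂(0.048) = 0.2103
−0.174·log₂(0.174) = 0.4390
−0.187·log₂(0.187) = 0.4523
−0.181·log₂(0.181) = 0.4463
−0.126·log₂(0.126) = 0.3766
−0.205·log₂(0.205) = 0.4687
Sum ≈ 2.6825 → 2.682 bits.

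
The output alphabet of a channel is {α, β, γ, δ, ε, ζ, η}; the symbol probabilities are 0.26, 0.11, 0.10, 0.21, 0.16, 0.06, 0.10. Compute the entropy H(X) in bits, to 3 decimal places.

2.659 bits

H = −Σ pᵢ log₂ pᵢ.
−0.26·log₂(0.26) = 0.5053
−0.11·log₂(0.11) = 0.3503
−0.10·log₂(0.10) = 0.3322
−0.21·log₂(0.21) = 0.4728
−0.16·log₂(0.16) = 0.4230
−0.06·log₂(0.06) = 0.2435
−0.10·log₂(0.10) = 0.3322
Sum ≈ 2.6593 → 2.659 bits.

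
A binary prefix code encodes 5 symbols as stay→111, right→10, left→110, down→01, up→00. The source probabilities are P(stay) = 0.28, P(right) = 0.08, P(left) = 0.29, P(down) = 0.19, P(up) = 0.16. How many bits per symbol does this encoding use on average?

2.57 bits/symbol

L̄ = Σ pᵢ·ℓᵢ = 0.28·3 + 0.08·2 + 0.29·3 + 0.19·2 + 0.16·2 = 2.57 bits/symbol.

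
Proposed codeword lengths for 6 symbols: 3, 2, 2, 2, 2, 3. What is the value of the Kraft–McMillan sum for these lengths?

With common denominator 2^3 = 8: Σ 2^(−ℓᵢ) = 1/8 + 2/8 + 2/8 + 2/8 + 2/8 + 1/8 = 10/8 = 1.25.

1.25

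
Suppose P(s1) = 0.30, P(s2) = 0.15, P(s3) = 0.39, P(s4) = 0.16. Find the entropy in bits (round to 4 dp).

1.8844 bits

H = −Σ pᵢ log₂ pᵢ.
−0.30·log₂(0.30) = 0.5211
−0.15·log₂(0.15) = 0.4105
−0.39·log₂(0.39) = 0.5298
−0.16·log₂(0.16) = 0.4230
Sum ≈ 1.8844 → 1.8844 bits.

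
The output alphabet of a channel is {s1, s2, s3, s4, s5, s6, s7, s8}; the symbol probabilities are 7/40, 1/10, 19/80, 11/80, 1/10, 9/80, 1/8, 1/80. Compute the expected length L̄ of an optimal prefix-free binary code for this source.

Repeatedly combine the two least-probable nodes; the expected code length is the sum of the merged weights.
merge 1/80 + 1/10 → 9/80
merge 1/10 + 9/80 → 17/80
merge 9/80 + 1/8 → 19/80
merge 11/80 + 7/40 → 5/16
merge 17/80 + 19/80 → 9/20
merge 19/80 + 5/16 → 11/20
merge 9/20 + 11/20 → 1
L = 9/80 + 17/80 + 19/80 + 5/16 + 9/20 + 11/20 + 1 = 23/8 = 2.875 bits/symbol.

2.875 bits/symbol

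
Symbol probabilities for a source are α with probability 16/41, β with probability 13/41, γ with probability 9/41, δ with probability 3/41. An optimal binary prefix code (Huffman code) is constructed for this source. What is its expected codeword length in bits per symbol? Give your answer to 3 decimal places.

1.902 bits/symbol

Repeatedly combine the two least-probable nodes; the expected code length is the sum of the merged weights.
merge 3/41 + 9/41 → 12/41
merge 12/41 + 13/41 → 25/41
merge 16/41 + 25/41 → 1
L = 12/41 + 25/41 + 1 = 78/41 ≈ 1.902 bits/symbol.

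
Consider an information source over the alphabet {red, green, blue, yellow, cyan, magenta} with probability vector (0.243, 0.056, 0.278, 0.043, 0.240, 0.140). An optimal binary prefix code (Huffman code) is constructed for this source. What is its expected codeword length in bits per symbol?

Repeatedly combine the two least-probable nodes; the expected code length is the sum of the merged weights.
merge 43/1000 + 7/125 → 99/1000
merge 99/1000 + 7/50 → 239/1000
merge 239/1000 + 6/25 → 479/1000
merge 243/1000 + 139/500 → 521/1000
merge 479/1000 + 521/1000 → 1
L = 99/1000 + 239/1000 + 479/1000 + 521/1000 + 1 = 1169/500 = 2.338 bits/symbol.

2.338 bits/symbol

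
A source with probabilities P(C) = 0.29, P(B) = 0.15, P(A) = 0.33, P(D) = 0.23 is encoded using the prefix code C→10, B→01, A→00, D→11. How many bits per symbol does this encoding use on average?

L̄ = Σ pᵢ·ℓᵢ = 0.29·2 + 0.15·2 + 0.33·2 + 0.23·2 = 2 bits/symbol.

2 bits/symbol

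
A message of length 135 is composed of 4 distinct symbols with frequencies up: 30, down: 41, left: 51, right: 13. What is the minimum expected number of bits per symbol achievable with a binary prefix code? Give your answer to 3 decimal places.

Probabilities are the counts divided by 135.
Repeatedly combine the two least-probable nodes; the expected code length is the sum of the merged weights.
merge 13/135 + 2/9 → 43/135
merge 41/135 + 43/135 → 28/45
merge 17/45 + 28/45 → 1
L = 43/135 + 28/45 + 1 = 262/135 ≈ 1.941 bits/symbol.

1.941 bits/symbol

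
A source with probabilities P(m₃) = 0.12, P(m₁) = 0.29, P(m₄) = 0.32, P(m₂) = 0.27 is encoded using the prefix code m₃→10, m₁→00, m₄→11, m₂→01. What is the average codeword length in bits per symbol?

L̄ = Σ pᵢ·ℓᵢ = 0.12·2 + 0.29·2 + 0.32·2 + 0.27·2 = 2 bits/symbol.

2 bits/symbol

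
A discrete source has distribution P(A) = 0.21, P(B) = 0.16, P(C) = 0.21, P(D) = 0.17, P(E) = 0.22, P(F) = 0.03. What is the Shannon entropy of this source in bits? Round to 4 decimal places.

2.4356 bits

H = −Σ pᵢ log₂ pᵢ.
−0.21·log₂(0.21) = 0.4728
−0.16·log₂(0.16) = 0.4230
−0.21·log₂(0.21) = 0.4728
−0.17·log₂(0.17) = 0.4346
−0.22·log₂(0.22) = 0.4806
−0.03·log₂(0.03) = 0.1518
Sum ≈ 2.4356 → 2.4356 bits.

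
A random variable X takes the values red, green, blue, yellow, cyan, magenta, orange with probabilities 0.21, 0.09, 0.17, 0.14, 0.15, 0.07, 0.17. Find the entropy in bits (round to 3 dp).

2.731 bits

H = −Σ pᵢ log₂ pᵢ.
−0.21·log₂(0.21) = 0.4728
−0.09·log₂(0.09) = 0.3127
−0.17·log₂(0.17) = 0.4346
−0.14·log₂(0.14) = 0.3971
−0.15·log₂(0.15) = 0.4105
−0.07·log₂(0.07) = 0.2686
−0.17·log₂(0.17) = 0.4346
Sum ≈ 2.7309 → 2.731 bits.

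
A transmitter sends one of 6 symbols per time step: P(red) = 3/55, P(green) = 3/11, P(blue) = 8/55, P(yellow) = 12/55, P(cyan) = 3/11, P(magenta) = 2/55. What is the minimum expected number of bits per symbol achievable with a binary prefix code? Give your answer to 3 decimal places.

2.327 bits/symbol

Repeatedly combine the two least-probable nodes; the expected code length is the sum of the merged weights.
merge 2/55 + 3/55 → 1/11
merge 1/11 + 8/55 → 13/55
merge 12/55 + 13/55 → 5/11
merge 3/11 + 3/11 → 6/11
merge 5/11 + 6/11 → 1
L = 1/11 + 13/55 + 5/11 + 6/11 + 1 = 128/55 ≈ 2.327 bits/symbol.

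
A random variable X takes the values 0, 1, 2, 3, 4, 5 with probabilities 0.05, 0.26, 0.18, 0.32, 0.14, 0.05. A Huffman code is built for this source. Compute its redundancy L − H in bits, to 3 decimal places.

Entropy H = −Σ p log₂ p ≈ 2.3059 bits.
Huffman merges: 1/20+1/20→1/10; 1/10+7/50→6/25; 9/50+6/25→21/50; 13/50+8/25→29/50; 21/50+29/50→1. L = 117/50 ≈ 2.3400.
L − H = 2.3400 − 2.3059 = 0.034 bits.

0.034 bits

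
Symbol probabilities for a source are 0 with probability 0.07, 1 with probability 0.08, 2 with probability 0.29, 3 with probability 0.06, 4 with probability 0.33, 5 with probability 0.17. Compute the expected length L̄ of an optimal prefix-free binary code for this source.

2.34 bits/symbol

Repeatedly combine the two least-probable nodes; the expected code length is the sum of the merged weights.
merge 3/50 + 7/100 → 13/100
merge 2/25 + 13/100 → 21/100
merge 17/100 + 21/100 → 19/50
merge 29/100 + 33/100 → 31/50
merge 19/50 + 31/50 → 1
L = 13/100 + 21/100 + 19/50 + 31/50 + 1 = 117/50 = 2.34 bits/symbol.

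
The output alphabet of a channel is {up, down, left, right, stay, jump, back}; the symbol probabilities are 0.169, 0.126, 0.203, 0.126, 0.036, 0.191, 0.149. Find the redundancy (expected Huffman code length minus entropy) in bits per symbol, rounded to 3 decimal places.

Entropy H = −Σ p log₂ p ≈ 2.6916 bits.
Huffman merges: 9/250+63/500→81/500; 63/500+149/1000→11/40; 81/500+169/1000→331/1000; 191/1000+203/1000→197/500; 11/40+331/1000→303/500; 197/500+303/500→1. L = 346/125 ≈ 2.7680.
L − H = 2.7680 − 2.6916 = 0.076 bits.

0.076 bits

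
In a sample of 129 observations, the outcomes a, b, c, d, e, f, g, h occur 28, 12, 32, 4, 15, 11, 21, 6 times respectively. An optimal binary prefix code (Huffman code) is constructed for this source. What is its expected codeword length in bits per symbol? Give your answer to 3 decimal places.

2.775 bits/symbol

Probabilities are the counts divided by 129.
Repeatedly combine the two least-probable nodes; the expected code length is the sum of the merged weights.
merge 4/129 + 2/43 → 10/129
merge 10/129 + 11/129 → 7/43
merge 4/43 + 5/43 → 9/43
merge 7/43 + 7/43 → 14/43
merge 9/43 + 28/129 → 55/129
merge 32/129 + 14/43 → 74/129
merge 55/129 + 74/129 → 1
L = 10/129 + 7/43 + 9/43 + 14/43 + 55/129 + 74/129 + 1 = 358/129 ≈ 2.775 bits/symbol.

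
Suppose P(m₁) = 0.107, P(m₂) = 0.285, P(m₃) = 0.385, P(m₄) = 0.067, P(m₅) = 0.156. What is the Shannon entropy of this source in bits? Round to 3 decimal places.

H = −Σ pᵢ log₂ pᵢ.
−0.107·log₂(0.107) = 0.3450
−0.285·log₂(0.285) = 0.5161
−0.385·log₂(0.385) = 0.5302
−0.067·log₂(0.067) = 0.2613
−0.156·log₂(0.156) = 0.4181
Sum ≈ 2.0707 → 2.071 bits.

2.071 bits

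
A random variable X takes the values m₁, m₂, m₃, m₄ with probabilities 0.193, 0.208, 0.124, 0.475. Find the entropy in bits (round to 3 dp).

1.813 bits

H = −Σ pᵢ log₂ pᵢ.
−0.193·log₂(0.193) = 0.4581
−0.208·log₂(0.208) = 0.4712
−0.124·log₂(0.124) = 0.3734
−0.475·log₂(0.475) = 0.5102
Sum ≈ 1.8128 → 1.813 bits.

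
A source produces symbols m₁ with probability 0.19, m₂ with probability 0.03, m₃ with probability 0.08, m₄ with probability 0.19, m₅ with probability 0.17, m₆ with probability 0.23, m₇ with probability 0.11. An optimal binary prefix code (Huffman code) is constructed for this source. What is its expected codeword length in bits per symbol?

Repeatedly combine the two least-probable nodes; the expected code length is the sum of the merged weights.
merge 3/100 + 2/25 → 11/100
merge 11/100 + 11/100 → 11/50
merge 17/100 + 19/100 → 9/25
merge 19/100 + 11/50 → 41/100
merge 23/100 + 9/25 → 59/100
merge 41/100 + 59/100 → 1
L = 11/100 + 11/50 + 9/25 + 41/100 + 59/100 + 1 = 269/100 = 2.69 bits/symbol.

2.69 bits/symbol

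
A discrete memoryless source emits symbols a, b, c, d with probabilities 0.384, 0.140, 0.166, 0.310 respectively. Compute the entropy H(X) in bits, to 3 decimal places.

H = −Σ pᵢ log₂ pᵢ.
−0.384·log₂(0.384) = 0.5302
−0.140·log₂(0.140) = 0.3971
−0.166·log₂(0.166) = 0.4301
−0.310·log₂(0.310) = 0.5238
Sum ≈ 1.8812 → 1.881 bits.

1.881 bits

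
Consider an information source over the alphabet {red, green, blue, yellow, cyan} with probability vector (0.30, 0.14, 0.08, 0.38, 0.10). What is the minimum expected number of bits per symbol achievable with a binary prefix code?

2.12 bits/symbol

Repeatedly combine the two least-probable nodes; the expected code length is the sum of the merged weights.
merge 2/25 + 1/10 → 9/50
merge 7/50 + 9/50 → 8/25
merge 3/10 + 8/25 → 31/50
merge 19/50 + 31/50 → 1
L = 9/50 + 8/25 + 31/50 + 1 = 53/25 = 2.12 bits/symbol.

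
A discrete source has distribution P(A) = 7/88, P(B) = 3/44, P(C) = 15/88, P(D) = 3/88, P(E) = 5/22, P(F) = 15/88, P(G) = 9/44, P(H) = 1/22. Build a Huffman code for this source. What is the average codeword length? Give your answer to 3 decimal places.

Repeatedly combine the two least-probable nodes; the expected code length is the sum of the merged weights.
merge 3/88 + 1/22 → 7/88
merge 3/44 + 7/88 → 13/88
merge 7/88 + 13/88 → 5/22
merge 15/88 + 15/88 → 15/44
merge 9/44 + 5/22 → 19/44
merge 5/22 + 15/44 → 25/44
merge 19/44 + 25/44 → 1
L = 7/88 + 13/88 + 5/22 + 15/44 + 19/44 + 25/44 + 1 = 123/44 ≈ 2.795 bits/symbol.

2.795 bits/symbol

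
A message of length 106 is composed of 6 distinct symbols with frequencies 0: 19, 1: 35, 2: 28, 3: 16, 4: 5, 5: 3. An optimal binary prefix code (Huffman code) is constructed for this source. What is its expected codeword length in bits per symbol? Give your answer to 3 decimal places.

2.302 bits/symbol

Probabilities are the counts divided by 106.
Repeatedly combine the two least-probable nodes; the expected code length is the sum of the merged weights.
merge 3/106 + 5/106 → 4/53
merge 4/53 + 8/53 → 12/53
merge 19/106 + 12/53 → 43/106
merge 14/53 + 35/106 → 63/106
merge 43/106 + 63/106 → 1
L = 4/53 + 12/53 + 43/106 + 63/106 + 1 = 122/53 ≈ 2.302 bits/symbol.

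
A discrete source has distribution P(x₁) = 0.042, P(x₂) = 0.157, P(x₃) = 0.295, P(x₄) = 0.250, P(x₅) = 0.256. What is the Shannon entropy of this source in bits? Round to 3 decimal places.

H = −Σ pᵢ log₂ pᵢ.
−0.042·log₂(0.042) = 0.1921
−0.157·log₂(0.157) = 0.4194
−0.295·log₂(0.295) = 0.5196
−0.250·log₂(0.250) = 0.5000
−0.256·log₂(0.256) = 0.5032
Sum ≈ 2.1343 → 2.134 bits.

2.134 bits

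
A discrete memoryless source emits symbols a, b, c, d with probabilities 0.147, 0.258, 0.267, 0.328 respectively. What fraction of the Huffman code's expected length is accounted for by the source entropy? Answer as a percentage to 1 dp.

Entropy H = −Σ p log₂ p ≈ 1.9471 bits.
Huffman merges: 147/1000+129/500→81/200; 267/1000+41/125→119/200; 81/200+119/200→1. L = 2 ≈ 2.0000.
Efficiency = H/L = 1.9471/2.0000 = 97.4%.

97.4%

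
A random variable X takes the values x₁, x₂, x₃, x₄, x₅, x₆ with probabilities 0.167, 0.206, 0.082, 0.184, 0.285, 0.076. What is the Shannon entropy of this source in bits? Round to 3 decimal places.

2.445 bits

H = −Σ pᵢ log₂ pᵢ.
−0.167·log₂(0.167) = 0.4312
−0.206·log₂(0.206) = 0.4695
−0.082·log₂(0.082) = 0.2959
−0.184·log₂(0.184) = 0.4494
−0.285·log₂(0.285) = 0.5161
−0.076·log₂(0.076) = 0.2826
Sum ≈ 2.4447 → 2.445 bits.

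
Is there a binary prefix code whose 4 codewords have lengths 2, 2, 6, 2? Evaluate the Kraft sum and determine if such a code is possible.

0.765625; yes

With common denominator 2^6 = 64: Σ 2^(−ℓᵢ) = 16/64 + 16/64 + 1/64 + 16/64 = 49/64 = 0.765625.
Kraft's inequality requires Σ ≤ 1; here Σ = 0.765625 ≤ 1, so such a prefix code exists.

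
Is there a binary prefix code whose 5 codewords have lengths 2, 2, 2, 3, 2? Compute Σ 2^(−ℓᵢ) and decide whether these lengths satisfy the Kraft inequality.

With common denominator 2^3 = 8: Σ 2^(−ℓᵢ) = 2/8 + 2/8 + 2/8 + 1/8 + 2/8 = 9/8 = 1.125.
Kraft's inequality requires Σ ≤ 1; here Σ = 1.125 > 1, so no such prefix code exists.

1.125; no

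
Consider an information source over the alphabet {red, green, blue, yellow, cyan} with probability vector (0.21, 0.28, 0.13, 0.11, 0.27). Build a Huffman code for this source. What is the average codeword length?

2.24 bits/symbol

Repeatedly combine the two least-probable nodes; the expected code length is the sum of the merged weights.
merge 11/100 + 13/100 → 6/25
merge 21/100 + 6/25 → 9/20
merge 27/100 + 7/25 → 11/20
merge 9/20 + 11/20 → 1
L = 6/25 + 9/20 + 11/20 + 1 = 56/25 = 2.24 bits/symbol.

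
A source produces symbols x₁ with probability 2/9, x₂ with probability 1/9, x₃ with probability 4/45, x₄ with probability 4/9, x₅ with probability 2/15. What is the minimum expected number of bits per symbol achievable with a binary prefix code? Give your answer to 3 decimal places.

2.089 bits/symbol

Repeatedly combine the two least-probable nodes; the expected code length is the sum of the merged weights.
merge 4/45 + 1/9 → 1/5
merge 2/15 + 1/5 → 1/3
merge 2/9 + 1/3 → 5/9
merge 4/9 + 5/9 → 1
L = 1/5 + 1/3 + 5/9 + 1 = 94/45 ≈ 2.089 bits/symbol.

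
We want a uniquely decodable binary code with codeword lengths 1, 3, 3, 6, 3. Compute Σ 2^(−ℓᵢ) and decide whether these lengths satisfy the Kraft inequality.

0.890625; yes

With common denominator 2^6 = 64: Σ 2^(−ℓᵢ) = 32/64 + 8/64 + 8/64 + 1/64 + 8/64 = 57/64 = 0.890625.
Kraft's inequality requires Σ ≤ 1; here Σ = 0.890625 ≤ 1, so such a prefix code exists.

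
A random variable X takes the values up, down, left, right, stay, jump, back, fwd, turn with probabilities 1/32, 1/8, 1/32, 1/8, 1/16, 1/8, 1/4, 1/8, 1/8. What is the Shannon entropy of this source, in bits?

2.9375 bits

Each probability is a power of 1/2, so log₂(1/p) is an integer.
H = Σ p·log₂(1/p) = 1/32·5 + 1/8·3 + 1/32·5 + 1/8·3 + 1/16·4 + 1/8·3 + 1/4·2 + 1/8·3 + 1/8·3 = 2.9375 bits.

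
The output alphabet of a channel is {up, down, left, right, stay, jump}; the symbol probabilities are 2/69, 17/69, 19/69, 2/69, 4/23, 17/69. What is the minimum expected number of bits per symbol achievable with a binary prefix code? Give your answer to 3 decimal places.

2.290 bits/symbol

Repeatedly combine the two least-probable nodes; the expected code length is the sum of the merged weights.
merge 2/69 + 2/69 → 4/69
merge 4/69 + 4/23 → 16/69
merge 16/69 + 17/69 → 11/23
merge 17/69 + 19/69 → 12/23
merge 11/23 + 12/23 → 1
L = 4/69 + 16/69 + 11/23 + 12/23 + 1 = 158/69 ≈ 2.290 bits/symbol.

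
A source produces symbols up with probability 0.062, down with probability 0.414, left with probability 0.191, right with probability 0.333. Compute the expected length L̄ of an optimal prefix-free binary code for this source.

1.839 bits/symbol

Repeatedly combine the two least-probable nodes; the expected code length is the sum of the merged weights.
merge 31/500 + 191/1000 → 253/1000
merge 253/1000 + 333/1000 → 293/500
merge 207/500 + 293/500 → 1
L = 253/1000 + 293/500 + 1 = 1839/1000 = 1.839 bits/symbol.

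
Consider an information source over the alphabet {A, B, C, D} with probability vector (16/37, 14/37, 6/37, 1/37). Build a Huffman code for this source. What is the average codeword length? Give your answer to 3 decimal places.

1.757 bits/symbol

Repeatedly combine the two least-probable nodes; the expected code length is the sum of the merged weights.
merge 1/37 + 6/37 → 7/37
merge 7/37 + 14/37 → 21/37
merge 16/37 + 21/37 → 1
L = 7/37 + 21/37 + 1 = 65/37 ≈ 1.757 bits/symbol.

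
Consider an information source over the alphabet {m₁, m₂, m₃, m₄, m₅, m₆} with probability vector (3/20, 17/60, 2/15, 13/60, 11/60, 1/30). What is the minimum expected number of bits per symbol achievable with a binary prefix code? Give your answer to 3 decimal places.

2.483 bits/symbol

Repeatedly combine the two least-probable nodes; the expected code length is the sum of the merged weights.
merge 1/30 + 2/15 → 1/6
merge 3/20 + 1/6 → 19/60
merge 11/60 + 13/60 → 2/5
merge 17/60 + 19/60 → 3/5
merge 2/5 + 3/5 → 1
L = 1/6 + 19/60 + 2/5 + 3/5 + 1 = 149/60 ≈ 2.483 bits/symbol.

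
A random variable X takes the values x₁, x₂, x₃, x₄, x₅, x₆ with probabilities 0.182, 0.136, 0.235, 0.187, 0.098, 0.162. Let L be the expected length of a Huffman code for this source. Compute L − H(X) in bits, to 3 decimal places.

0.042 bits

Entropy H = −Σ p log₂ p ≈ 2.5359 bits.
Huffman merges: 49/500+17/125→117/500; 81/500+91/500→43/125; 187/1000+117/500→421/1000; 47/200+43/125→579/1000; 421/1000+579/1000→1. L = 1289/500 ≈ 2.5780.
L − H = 2.5780 − 2.5359 = 0.042 bits.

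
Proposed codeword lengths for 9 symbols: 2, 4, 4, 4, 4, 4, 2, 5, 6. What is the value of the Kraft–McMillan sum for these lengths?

With common denominator 2^6 = 64: Σ 2^(−ℓᵢ) = 16/64 + 4/64 + 4/64 + 4/64 + 4/64 + 4/64 + 16/64 + 2/64 + 1/64 = 55/64 = 0.859375.

0.859375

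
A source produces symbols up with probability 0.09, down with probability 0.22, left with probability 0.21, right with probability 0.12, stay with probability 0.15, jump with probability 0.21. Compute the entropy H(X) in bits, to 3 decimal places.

2.516 bits

H = −Σ pᵢ log₂ pᵢ.
−0.09·log₂(0.09) = 0.3127
−0.22·log₂(0.22) = 0.4806
−0.21·log₂(0.21) = 0.4728
−0.12·log₂(0.12) = 0.3671
−0.15·log₂(0.15) = 0.4105
−0.21·log₂(0.21) = 0.4728
Sum ≈ 2.5165 → 2.516 bits.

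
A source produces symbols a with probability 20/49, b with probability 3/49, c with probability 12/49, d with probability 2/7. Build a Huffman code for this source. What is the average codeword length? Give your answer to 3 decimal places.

1.898 bits/symbol

Repeatedly combine the two least-probable nodes; the expected code length is the sum of the merged weights.
merge 3/49 + 12/49 → 15/49
merge 2/7 + 15/49 → 29/49
merge 20/49 + 29/49 → 1
L = 15/49 + 29/49 + 1 = 93/49 ≈ 1.898 bits/symbol.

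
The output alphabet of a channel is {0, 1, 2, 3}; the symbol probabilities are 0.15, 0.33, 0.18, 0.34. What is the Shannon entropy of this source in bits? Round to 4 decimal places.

H = −Σ pᵢ log₂ pᵢ.
−0.15·log₂(0.15) = 0.4105
−0.33·log₂(0.33) = 0.5278
−0.18·log₂(0.18) = 0.4453
−0.34·log₂(0.34) = 0.5292
Sum ≈ 1.9128 → 1.9128 bits.

1.9128 bits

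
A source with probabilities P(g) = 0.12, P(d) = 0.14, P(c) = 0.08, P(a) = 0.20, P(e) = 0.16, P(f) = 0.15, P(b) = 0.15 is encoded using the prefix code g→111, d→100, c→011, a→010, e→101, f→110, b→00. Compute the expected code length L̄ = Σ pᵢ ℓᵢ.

2.85 bits/symbol

L̄ = Σ pᵢ·ℓᵢ = 0.12·3 + 0.14·3 + 0.08·3 + 0.20·3 + 0.16·3 + 0.15·3 + 0.15·2 = 2.85 bits/symbol.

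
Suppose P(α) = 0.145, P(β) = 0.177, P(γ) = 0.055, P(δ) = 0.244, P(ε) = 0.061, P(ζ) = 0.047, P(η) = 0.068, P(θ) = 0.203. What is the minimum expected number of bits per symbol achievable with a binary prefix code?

Repeatedly combine the two least-probable nodes; the expected code length is the sum of the merged weights.
merge 47/1000 + 11/200 → 51/500
merge 61/1000 + 17/250 → 129/1000
merge 51/500 + 129/1000 → 231/1000
merge 29/200 + 177/1000 → 161/500
merge 203/1000 + 231/1000 → 217/500
merge 61/250 + 161/500 → 283/500
merge 217/500 + 283/500 → 1
L = 51/500 + 129/1000 + 231/1000 + 161/500 + 217/500 + 283/500 + 1 = 348/125 = 2.784 bits/symbol.

2.784 bits/symbol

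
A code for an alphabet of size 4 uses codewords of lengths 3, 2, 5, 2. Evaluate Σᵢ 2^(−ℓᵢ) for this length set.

With common denominator 2^5 = 32: Σ 2^(−ℓᵢ) = 4/32 + 8/32 + 1/32 + 8/32 = 21/32 = 0.65625.

0.65625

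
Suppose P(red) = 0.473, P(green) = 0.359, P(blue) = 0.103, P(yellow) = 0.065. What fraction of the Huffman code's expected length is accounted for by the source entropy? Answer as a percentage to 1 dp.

Entropy H = −Σ p log₂ p ≈ 1.6356 bits.
Huffman merges: 13/200+103/1000→21/125; 21/125+359/1000→527/1000; 473/1000+527/1000→1. L = 339/200 ≈ 1.6950.
Efficiency = H/L = 1.6356/1.6950 = 96.5%.

96.5%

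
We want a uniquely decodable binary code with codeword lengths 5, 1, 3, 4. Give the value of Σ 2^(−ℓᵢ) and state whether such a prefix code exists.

With common denominator 2^5 = 32: Σ 2^(−ℓᵢ) = 1/32 + 16/32 + 4/32 + 2/32 = 23/32 = 0.71875.
Kraft's inequality requires Σ ≤ 1; here Σ = 0.71875 ≤ 1, so such a prefix code exists.

0.71875; yes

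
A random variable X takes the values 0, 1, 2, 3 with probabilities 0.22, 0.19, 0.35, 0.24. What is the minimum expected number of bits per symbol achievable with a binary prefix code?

Repeatedly combine the two least-probable nodes; the expected code length is the sum of the merged weights.
merge 19/100 + 11/50 → 41/100
merge 6/25 + 7/20 → 59/100
merge 41/100 + 59/100 → 1
L = 41/100 + 59/100 + 1 = 2 bits/symbol.

2 bits/symbol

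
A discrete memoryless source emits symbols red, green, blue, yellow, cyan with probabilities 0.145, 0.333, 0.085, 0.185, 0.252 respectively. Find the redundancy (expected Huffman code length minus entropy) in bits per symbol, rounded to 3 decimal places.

0.044 bits

Entropy H = −Σ p log₂ p ≈ 2.1860 bits.
Huffman merges: 17/200+29/200→23/100; 37/200+23/100→83/200; 63/250+333/1000→117/200; 83/200+117/200→1. L = 223/100 ≈ 2.2300.
L − H = 2.2300 − 2.1860 = 0.044 bits.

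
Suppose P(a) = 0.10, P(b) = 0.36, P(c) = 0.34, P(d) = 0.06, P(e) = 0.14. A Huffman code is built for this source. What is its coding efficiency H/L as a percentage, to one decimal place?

Entropy H = −Σ p log₂ p ≈ 2.0326 bits.
Huffman merges: 3/50+1/10→4/25; 7/50+4/25→3/10; 3/10+17/50→16/25; 9/25+16/25→1. L = 21/10 ≈ 2.1000.
Efficiency = H/L = 2.0326/2.1000 = 96.8%.

96.8%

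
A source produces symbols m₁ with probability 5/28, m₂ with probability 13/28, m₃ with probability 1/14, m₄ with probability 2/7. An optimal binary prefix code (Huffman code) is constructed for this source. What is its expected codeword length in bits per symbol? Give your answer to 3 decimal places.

1.786 bits/symbol

Repeatedly combine the two least-probable nodes; the expected code length is the sum of the merged weights.
merge 1/14 + 5/28 → 1/4
merge 1/4 + 2/7 → 15/28
merge 13/28 + 15/28 → 1
L = 1/4 + 15/28 + 1 = 25/14 ≈ 1.786 bits/symbol.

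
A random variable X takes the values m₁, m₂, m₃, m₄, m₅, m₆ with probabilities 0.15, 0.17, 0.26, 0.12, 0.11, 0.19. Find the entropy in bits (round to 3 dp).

H = −Σ pᵢ log₂ pᵢ.
−0.15·log₂(0.15) = 0.4105
−0.17·log₂(0.17) = 0.4346
−0.26·log₂(0.26) = 0.5053
−0.12·log₂(0.12) = 0.3671
−0.11·log₂(0.11) = 0.3503
−0.19·log₂(0.19) = 0.4552
Sum ≈ 2.5230 → 2.523 bits.

2.523 bits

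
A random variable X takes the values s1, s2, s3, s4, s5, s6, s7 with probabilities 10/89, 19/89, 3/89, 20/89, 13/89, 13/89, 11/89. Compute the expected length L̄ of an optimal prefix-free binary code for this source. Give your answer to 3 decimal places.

2.708 bits/symbol

Repeatedly combine the two least-probable nodes; the expected code length is the sum of the merged weights.
merge 3/89 + 10/89 → 13/89
merge 11/89 + 13/89 → 24/89
merge 13/89 + 13/89 → 26/89
merge 19/89 + 20/89 → 39/89
merge 24/89 + 26/89 → 50/89
merge 39/89 + 50/89 → 1
L = 13/89 + 24/89 + 26/89 + 39/89 + 50/89 + 1 = 241/89 ≈ 2.708 bits/symbol.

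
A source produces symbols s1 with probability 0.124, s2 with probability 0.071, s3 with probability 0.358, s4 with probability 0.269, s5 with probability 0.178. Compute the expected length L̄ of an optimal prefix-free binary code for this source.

Repeatedly combine the two least-probable nodes; the expected code length is the sum of the merged weights.
merge 71/1000 + 31/250 → 39/200
merge 89/500 + 39/200 → 373/1000
merge 269/1000 + 179/500 → 627/1000
merge 373/1000 + 627/1000 → 1
L = 39/200 + 373/1000 + 627/1000 + 1 = 439/200 = 2.195 bits/symbol.

2.195 bits/symbol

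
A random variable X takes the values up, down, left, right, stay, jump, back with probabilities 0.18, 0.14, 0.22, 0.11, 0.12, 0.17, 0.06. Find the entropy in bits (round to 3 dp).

2.718 bits

H = −Σ pᵢ log₂ pᵢ.
−0.18·log₂(0.18) = 0.4453
−0.14·log₂(0.14) = 0.3971
−0.22·log₂(0.22) = 0.4806
−0.11·log₂(0.11) = 0.3503
−0.12·log₂(0.12) = 0.3671
−0.17·log₂(0.17) = 0.4346
−0.06·log₂(0.06) = 0.2435
Sum ≈ 2.7185 → 2.718 bits.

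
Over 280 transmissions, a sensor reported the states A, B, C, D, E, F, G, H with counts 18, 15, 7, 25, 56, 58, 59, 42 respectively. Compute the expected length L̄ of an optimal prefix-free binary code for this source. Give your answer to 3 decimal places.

Probabilities are the counts divided by 280.
Repeatedly combine the two least-probable nodes; the expected code length is the sum of the merged weights.
merge 1/40 + 3/56 → 11/140
merge 9/140 + 11/140 → 1/7
merge 5/56 + 1/7 → 13/56
merge 3/20 + 1/5 → 7/20
merge 29/140 + 59/280 → 117/280
merge 13/56 + 7/20 → 163/280
merge 117/280 + 163/280 → 1
L = 11/140 + 1/7 + 13/56 + 7/20 + 117/280 + 163/280 + 1 = 157/56 ≈ 2.804 bits/symbol.

2.804 bits/symbol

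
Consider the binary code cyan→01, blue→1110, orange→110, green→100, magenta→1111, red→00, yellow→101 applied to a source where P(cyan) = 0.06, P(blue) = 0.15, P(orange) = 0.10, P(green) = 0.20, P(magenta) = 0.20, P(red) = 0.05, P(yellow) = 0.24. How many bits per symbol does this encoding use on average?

3.24 bits/symbol

L̄ = Σ pᵢ·ℓᵢ = 0.06·2 + 0.15·4 + 0.10·3 + 0.20·3 + 0.20·4 + 0.05·2 + 0.24·3 = 3.24 bits/symbol.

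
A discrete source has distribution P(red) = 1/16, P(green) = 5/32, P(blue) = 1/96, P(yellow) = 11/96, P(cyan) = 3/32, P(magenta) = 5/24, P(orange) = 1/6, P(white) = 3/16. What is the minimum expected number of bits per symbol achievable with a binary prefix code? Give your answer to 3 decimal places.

2.844 bits/symbol

Repeatedly combine the two least-probable nodes; the expected code length is the sum of the merged weights.
merge 1/96 + 1/16 → 7/96
merge 7/96 + 3/32 → 1/6
merge 11/96 + 5/32 → 13/48
merge 1/6 + 1/6 → 1/3
merge 3/16 + 5/24 → 19/48
merge 13/48 + 1/3 → 29/48
merge 19/48 + 29/48 → 1
L = 7/96 + 1/6 + 13/48 + 1/3 + 19/48 + 29/48 + 1 = 91/32 ≈ 2.844 bits/symbol.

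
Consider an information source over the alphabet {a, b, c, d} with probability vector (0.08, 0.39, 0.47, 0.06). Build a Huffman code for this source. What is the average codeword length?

1.67 bits/symbol

Repeatedly combine the two least-probable nodes; the expected code length is the sum of the merged weights.
merge 3/50 + 2/25 → 7/50
merge 7/50 + 39/100 → 53/100
merge 47/100 + 53/100 → 1
L = 7/50 + 53/100 + 1 = 167/100 = 1.67 bits/symbol.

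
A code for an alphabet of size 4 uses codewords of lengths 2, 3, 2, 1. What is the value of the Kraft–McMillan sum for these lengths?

1.125

With common denominator 2^3 = 8: Σ 2^(−ℓᵢ) = 2/8 + 1/8 + 2/8 + 4/8 = 9/8 = 1.125.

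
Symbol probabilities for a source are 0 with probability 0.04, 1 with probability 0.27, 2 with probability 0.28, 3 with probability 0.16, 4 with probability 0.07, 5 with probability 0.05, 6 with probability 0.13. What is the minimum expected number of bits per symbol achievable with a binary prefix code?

Repeatedly combine the two least-probable nodes; the expected code length is the sum of the merged weights.
merge 1/25 + 1/20 → 9/100
merge 7/100 + 9/100 → 4/25
merge 13/100 + 4/25 → 29/100
merge 4/25 + 27/100 → 43/100
merge 7/25 + 29/100 → 57/100
merge 43/100 + 57/100 → 1
L = 9/100 + 4/25 + 29/100 + 43/100 + 57/100 + 1 = 127/50 = 2.54 bits/symbol.

2.54 bits/symbol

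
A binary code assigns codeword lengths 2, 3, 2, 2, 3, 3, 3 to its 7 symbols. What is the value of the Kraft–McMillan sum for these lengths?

1.25

With common denominator 2^3 = 8: Σ 2^(−ℓᵢ) = 2/8 + 1/8 + 2/8 + 2/8 + 1/8 + 1/8 + 1/8 = 10/8 = 1.25.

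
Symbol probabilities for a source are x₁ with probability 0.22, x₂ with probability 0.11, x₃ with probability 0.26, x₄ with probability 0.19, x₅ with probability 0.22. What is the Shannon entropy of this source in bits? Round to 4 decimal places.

H = −Σ pᵢ log₂ pᵢ.
−0.22·log₂(0.22) = 0.4806
−0.11·log₂(0.11) = 0.3503
−0.26·log₂(0.26) = 0.5053
−0.19·log₂(0.19) = 0.4552
−0.22·log₂(0.22) = 0.4806
Sum ≈ 2.2719 → 2.2719 bits.

2.2719 bits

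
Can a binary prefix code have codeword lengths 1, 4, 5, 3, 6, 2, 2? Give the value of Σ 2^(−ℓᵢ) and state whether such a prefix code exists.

1.234375; no

With common denominator 2^6 = 64: Σ 2^(−ℓᵢ) = 32/64 + 4/64 + 2/64 + 8/64 + 1/64 + 16/64 + 16/64 = 79/64 = 1.234375.
Kraft's inequality requires Σ ≤ 1; here Σ = 1.234375 > 1, so no such prefix code exists.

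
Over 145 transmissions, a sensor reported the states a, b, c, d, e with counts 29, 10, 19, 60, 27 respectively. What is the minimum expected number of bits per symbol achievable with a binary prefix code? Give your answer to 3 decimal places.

Probabilities are the counts divided by 145.
Repeatedly combine the two least-probable nodes; the expected code length is the sum of the merged weights.
merge 2/29 + 19/145 → 1/5
merge 27/145 + 1/5 → 56/145
merge 1/5 + 56/145 → 17/29
merge 12/29 + 17/29 → 1
L = 1/5 + 56/145 + 17/29 + 1 = 63/29 ≈ 2.172 bits/symbol.

2.172 bits/symbol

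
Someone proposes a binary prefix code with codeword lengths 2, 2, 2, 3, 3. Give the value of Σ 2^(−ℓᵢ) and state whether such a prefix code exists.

1; yes

With common denominator 2^3 = 8: Σ 2^(−ℓᵢ) = 2/8 + 2/8 + 2/8 + 1/8 + 1/8 = 8/8 = 1.
Kraft's inequality requires Σ ≤ 1; here Σ = 1 ≤ 1, so such a prefix code exists.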